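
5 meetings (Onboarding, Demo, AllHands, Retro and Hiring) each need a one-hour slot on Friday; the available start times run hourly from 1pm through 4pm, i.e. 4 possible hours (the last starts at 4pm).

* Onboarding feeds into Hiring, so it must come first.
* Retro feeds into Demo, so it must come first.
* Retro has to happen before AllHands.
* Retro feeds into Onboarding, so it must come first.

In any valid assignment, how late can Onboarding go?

Precedence pushes Onboarding to at least 2pm; downstream work caps Onboarding at 3pm.
Onboarding at 3pm is achievable: Retro=1pm; AllHands=2pm; Demo=2pm; Hiring=4pm; Onboarding=3pm.

3pm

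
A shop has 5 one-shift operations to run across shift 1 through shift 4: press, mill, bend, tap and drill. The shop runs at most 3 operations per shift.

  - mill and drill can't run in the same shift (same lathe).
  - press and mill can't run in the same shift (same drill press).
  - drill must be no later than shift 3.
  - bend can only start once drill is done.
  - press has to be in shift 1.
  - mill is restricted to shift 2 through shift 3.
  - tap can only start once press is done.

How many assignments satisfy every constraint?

27

Splitting on mill: it can be shift 2 (12), shift 3 (15). Listing each branch's schedules as (press, bend, tap, drill) by shift number:
mill=shift 2: (1,2,2,1) (1,2,3,1) (1,2,4,1) (1,3,2,1) (1,3,3,1) (1,3,4,1) (1,4,2,1) (1,4,2,3) (1,4,3,1) (1,4,3,3) (1,4,4,1) (1,4,4,3) — 12.
mill=shift 3: (1,2,2,1) (1,2,3,1) (1,2,4,1) (1,3,2,1) (1,3,2,2) (1,3,3,1) (1,3,3,2) (1,3,4,1) (1,3,4,2) (1,4,2,1) (1,4,2,2) (1,4,3,1) (1,4,3,2) (1,4,4,1) (1,4,4,2) — 15.
Summing: 12 + 15 = 27.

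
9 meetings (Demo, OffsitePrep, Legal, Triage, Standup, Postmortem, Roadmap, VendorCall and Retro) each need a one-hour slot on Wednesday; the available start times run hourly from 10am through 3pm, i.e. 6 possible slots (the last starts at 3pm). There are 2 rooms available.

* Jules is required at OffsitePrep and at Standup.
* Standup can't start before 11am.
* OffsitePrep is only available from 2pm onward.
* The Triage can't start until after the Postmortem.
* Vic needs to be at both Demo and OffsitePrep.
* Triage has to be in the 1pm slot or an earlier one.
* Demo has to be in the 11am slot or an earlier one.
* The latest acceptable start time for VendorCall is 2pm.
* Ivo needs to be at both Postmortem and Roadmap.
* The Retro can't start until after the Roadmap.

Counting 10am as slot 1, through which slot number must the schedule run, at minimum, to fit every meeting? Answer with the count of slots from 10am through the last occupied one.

5

The precedence chain requires at least 2 distinct slots.
With at most 2 per slot and 9 meetings, at least 5 slots are needed.
OffsitePrep can't be placed before 2pm — that is slot 5 counting from 10am — so the schedule must run through at least 5 slots.
5 works (last occupied slot: 2pm): for example Legal -> 12pm; Retro -> 1pm; Roadmap -> 12pm; VendorCall -> 1pm; OffsitePrep -> 2pm; Triage -> 11am; Standup -> 11am; Postmortem -> 10am; Demo -> 10am.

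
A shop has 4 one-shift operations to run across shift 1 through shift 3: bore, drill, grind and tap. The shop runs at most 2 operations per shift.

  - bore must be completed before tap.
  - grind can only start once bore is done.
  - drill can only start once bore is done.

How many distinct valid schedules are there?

Splitting on drill: it can be shift 2 (3), shift 3 (3). Listing each branch's schedules as (bore, grind, tap) by shift number:
drill=shift 2: (1,2,3) (1,3,2) (1,3,3) — 3.
drill=shift 3: (1,2,2) (1,2,3) (1,3,2) — 3.
Summing: 3 + 3 = 6.

6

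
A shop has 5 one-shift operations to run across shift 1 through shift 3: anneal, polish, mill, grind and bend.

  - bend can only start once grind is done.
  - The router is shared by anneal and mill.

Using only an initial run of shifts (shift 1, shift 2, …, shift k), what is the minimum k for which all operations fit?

2 shifts

The precedence chain requires at least 2 distinct shifts.
2 works (last occupied shift: shift 2): for example polish=shift 1, grind=shift 1, mill=shift 2, bend=shift 2, anneal=shift 1.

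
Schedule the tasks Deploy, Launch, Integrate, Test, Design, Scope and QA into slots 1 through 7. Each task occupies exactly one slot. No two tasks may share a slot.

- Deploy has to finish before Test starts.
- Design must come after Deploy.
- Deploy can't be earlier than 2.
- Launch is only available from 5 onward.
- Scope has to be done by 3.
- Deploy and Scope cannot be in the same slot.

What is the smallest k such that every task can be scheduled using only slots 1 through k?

7

The precedence chain requires at least 2 distinct slots.
With at most 1 per slot and 7 tasks, at least 7 slots are needed.
Launch can't be placed before 5, so the schedule must run through at least slot 5.
7 works (last occupied slot: 7): for example Integrate in 6; Deploy in 2; Design in 4; Launch in 5; Test in 3; QA in 7; Scope in 1.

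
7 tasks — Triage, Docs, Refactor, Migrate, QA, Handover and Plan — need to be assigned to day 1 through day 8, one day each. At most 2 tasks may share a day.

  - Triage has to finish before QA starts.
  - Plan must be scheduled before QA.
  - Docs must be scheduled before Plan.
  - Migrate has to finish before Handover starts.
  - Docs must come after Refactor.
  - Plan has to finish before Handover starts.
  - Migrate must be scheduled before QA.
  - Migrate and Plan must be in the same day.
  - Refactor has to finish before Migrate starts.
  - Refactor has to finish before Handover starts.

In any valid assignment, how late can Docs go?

Precedence pushes Docs to at least day 2; downstream work caps Docs at day 6.
Docs at day 6 is achievable: Plan=day 7; QA=day 8; Migrate=day 7; Docs=day 6; Triage=day 1; Handover=day 8; Refactor=day 1.

day 6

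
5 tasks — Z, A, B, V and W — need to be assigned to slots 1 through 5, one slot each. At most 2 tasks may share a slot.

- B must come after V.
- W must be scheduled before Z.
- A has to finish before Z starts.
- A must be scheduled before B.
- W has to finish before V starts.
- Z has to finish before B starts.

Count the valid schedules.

40

Splitting on Z: it can be 2 (6), 3 (16), 4 (18). Listing each branch's schedules as (A, B, V, W):
Z=2: (1,3,2,1) (1,4,2,1) (1,4,3,1) (1,5,2,1) (1,5,3,1) (1,5,4,1) — 6.
Z=3: (1,4,2,1) (1,4,3,1) (1,4,3,2) (1,5,2,1) (1,5,3,1) (1,5,3,2) (1,5,4,1) (1,5,4,2) (2,4,2,1) (2,4,3,1) (2,4,3,2) (2,5,2,1) (2,5,3,1) (2,5,3,2) (2,5,4,1) (2,5,4,2) — 16.
Z=4: (1,5,2,1) (1,5,3,1) (1,5,3,2) (1,5,4,1) (1,5,4,2) (1,5,4,3) (2,5,2,1) (2,5,3,1) (2,5,3,2) (2,5,4,1) (2,5,4,2) (2,5,4,3) (3,5,2,1) (3,5,3,1) (3,5,3,2) (3,5,4,1) (3,5,4,2) (3,5,4,3) — 18.
Summing: 6 + 16 + 18 = 40.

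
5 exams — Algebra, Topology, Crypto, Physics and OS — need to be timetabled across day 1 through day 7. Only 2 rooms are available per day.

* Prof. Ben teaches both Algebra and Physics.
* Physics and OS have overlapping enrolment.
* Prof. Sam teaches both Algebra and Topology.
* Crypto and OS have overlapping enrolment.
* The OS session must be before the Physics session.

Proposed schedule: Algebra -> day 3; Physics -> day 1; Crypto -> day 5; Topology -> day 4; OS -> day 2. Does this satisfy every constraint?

Physics and OS have overlapping enrolment — holds.
Only 2 rooms are available per day — holds.
The OS session must be before the Physics session — violated.
Crypto and OS have overlapping enrolment — holds.
Prof. Ben teaches both Algebra and Physics — holds.
Prof. Sam teaches both Algebra and Topology — holds.

Invalid. The OS session must be before the Physics session.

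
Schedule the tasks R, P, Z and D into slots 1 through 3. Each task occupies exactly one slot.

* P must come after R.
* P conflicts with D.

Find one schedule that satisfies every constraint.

P=2; D=1; R=1; Z=1

Checking: R(1) before P(2); P(2) != D(1).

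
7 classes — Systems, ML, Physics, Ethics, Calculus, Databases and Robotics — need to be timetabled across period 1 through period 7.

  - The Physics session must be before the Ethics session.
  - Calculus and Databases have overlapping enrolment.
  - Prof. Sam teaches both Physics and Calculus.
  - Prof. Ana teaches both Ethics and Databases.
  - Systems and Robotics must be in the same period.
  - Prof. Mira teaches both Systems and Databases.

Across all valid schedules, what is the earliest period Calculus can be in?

Calculus at period 1 is achievable: ML -> period 1; Calculus -> period 1; Robotics -> period 1; Systems -> period 1; Physics -> period 2; Ethics -> period 3; Databases -> period 2.

period 1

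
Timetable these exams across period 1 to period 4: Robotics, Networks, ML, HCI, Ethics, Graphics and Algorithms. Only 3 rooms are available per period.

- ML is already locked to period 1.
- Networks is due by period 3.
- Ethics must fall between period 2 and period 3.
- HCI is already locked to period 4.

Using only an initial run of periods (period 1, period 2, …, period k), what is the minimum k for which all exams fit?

With at most 3 per period and 7 exams, at least 3 periods are needed.
HCI can't be placed before period 4, so the schedule must run through at least period 4.
4 works (last occupied period: period 4): for example HCI -> period 4; Robotics -> period 1; Graphics -> period 2; Ethics -> period 2; ML -> period 1; Networks -> period 1; Algorithms -> period 2.

4 periods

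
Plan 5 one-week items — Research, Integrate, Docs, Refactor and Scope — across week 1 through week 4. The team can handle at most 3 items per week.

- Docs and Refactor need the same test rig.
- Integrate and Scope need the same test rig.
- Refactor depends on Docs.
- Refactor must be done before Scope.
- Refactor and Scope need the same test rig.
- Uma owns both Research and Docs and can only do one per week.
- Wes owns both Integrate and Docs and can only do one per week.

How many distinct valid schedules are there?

Splitting on Research: it can be week 1 (2), week 2 (6), week 3 (8), week 4 (8). Listing each branch's schedules as (Integrate, Docs, Refactor, Scope) by week number:
Research=week 1: (1,2,3,4) (3,2,3,4) — 2.
Research=week 2: (2,1,2,3) (2,1,2,4) (2,1,3,4) (3,1,2,4) (3,1,3,4) (4,1,2,3) — 6.
Research=week 3: (1,2,3,4) (2,1,2,3) (2,1,2,4) (2,1,3,4) (3,1,2,4) (3,1,3,4) (3,2,3,4) (4,1,2,3) — 8.
Research=week 4: (1,2,3,4) (2,1,2,3) (2,1,2,4) (2,1,3,4) (3,1,2,4) (3,1,3,4) (3,2,3,4) (4,1,2,3) — 8.
Summing: 2 + 6 + 8 + 8 = 24.

24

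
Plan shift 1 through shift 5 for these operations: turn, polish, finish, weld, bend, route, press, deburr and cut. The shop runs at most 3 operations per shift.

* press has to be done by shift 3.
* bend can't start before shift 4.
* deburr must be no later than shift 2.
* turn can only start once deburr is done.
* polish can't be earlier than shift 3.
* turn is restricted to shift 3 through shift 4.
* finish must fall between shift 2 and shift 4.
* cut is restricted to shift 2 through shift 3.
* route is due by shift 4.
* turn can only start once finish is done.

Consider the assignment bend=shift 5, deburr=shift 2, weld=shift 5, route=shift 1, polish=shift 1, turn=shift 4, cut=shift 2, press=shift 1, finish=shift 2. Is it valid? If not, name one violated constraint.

Invalid. polish can't be earlier than shift 3.

The shop runs at most 3 operations per shift — holds.
route is due by shift 4 — holds.
bend can't start before shift 4 — holds.
turn can only start once finish is done — holds.
cut is restricted to shift 2 through shift 3 — holds.
turn is restricted to shift 3 through shift 4 — holds.
deburr must be no later than shift 2 — holds.
polish can't be earlier than shift 3 — violated.
press has to be done by shift 3 — holds.
finish must fall between shift 2 and shift 4 — holds.
turn can only start once deburr is done — holds.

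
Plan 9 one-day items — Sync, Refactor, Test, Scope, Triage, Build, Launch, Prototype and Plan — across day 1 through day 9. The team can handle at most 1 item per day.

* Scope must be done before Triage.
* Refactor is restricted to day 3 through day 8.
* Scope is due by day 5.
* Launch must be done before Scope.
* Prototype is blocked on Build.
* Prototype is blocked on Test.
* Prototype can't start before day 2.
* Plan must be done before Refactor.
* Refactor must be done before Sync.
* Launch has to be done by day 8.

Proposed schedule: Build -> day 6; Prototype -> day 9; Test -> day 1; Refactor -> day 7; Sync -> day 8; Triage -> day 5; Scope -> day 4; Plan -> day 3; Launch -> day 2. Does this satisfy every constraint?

Yes, all constraints hold

Scope must be done before Triage — holds.
Scope is due by day 5 — holds.
Refactor must be done before Sync — holds.
Launch must be done before Scope — holds.
Launch has to be done by day 8 — holds.
The team can handle at most 1 item per day — holds.
Prototype can't start before day 2 — holds.
Prototype is blocked on Test — holds.
Plan must be done before Refactor — holds.
Refactor is restricted to day 3 through day 8 — holds.
Prototype is blocked on Build — holds.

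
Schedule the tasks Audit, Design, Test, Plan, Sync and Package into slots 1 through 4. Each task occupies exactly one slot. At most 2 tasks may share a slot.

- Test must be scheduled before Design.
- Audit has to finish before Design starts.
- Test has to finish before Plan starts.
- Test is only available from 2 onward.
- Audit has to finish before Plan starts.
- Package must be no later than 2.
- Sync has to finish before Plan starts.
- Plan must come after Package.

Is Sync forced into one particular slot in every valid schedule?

No

Sync can be 1 (e.g. Audit in 2, Package in 1, Design in 3, Sync in 1, Test in 2, Plan in 3) or 2 (e.g. Sync=2, Audit=1, Package=1, Design=3, Test=2, Plan=3).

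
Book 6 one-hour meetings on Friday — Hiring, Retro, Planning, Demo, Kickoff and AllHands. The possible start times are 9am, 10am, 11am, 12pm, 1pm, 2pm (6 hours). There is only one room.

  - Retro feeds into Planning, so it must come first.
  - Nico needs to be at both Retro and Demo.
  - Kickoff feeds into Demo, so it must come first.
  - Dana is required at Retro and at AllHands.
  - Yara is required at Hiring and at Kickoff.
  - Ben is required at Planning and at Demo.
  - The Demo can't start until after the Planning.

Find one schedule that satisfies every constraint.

Retro in 9am; Hiring in 1pm; AllHands in 2pm; Planning in 10am; Demo in 12pm; Kickoff in 11am

Checking: Kickoff(11am) before Demo(12pm); Retro(9am) before Planning(10am); Planning(10am) before Demo(12pm); Retro(9am) != AllHands(2pm); Hiring(1pm) != Kickoff(11am); Planning(10am) != Demo(12pm); Retro(9am) != Demo(12pm); max 1 per hour (cap 1).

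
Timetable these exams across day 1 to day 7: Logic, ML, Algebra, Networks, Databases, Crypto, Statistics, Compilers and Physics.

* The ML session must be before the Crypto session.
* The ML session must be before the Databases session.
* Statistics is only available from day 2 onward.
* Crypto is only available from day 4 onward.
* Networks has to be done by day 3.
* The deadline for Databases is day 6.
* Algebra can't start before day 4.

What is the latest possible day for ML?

day 5

Downstream work caps ML at day 5.
ML at day 5 is achievable: Crypto in day 6, Physics in day 1, Databases in day 6, Statistics in day 2, Networks in day 1, Logic in day 1, Algebra in day 4, Compilers in day 1, ML in day 5.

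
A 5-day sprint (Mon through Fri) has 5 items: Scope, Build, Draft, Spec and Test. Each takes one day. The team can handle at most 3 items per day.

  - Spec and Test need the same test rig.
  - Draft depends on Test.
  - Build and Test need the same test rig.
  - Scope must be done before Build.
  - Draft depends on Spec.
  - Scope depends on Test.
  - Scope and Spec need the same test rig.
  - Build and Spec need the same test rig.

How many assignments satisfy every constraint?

Splitting on Scope: it can be Tue (6), Wed (14), Thu (14). Listing each branch's schedules as (Build, Draft, Spec, Test):
Scope=Tue: (Wed,Fri,Thu,Mon) (Thu,Thu,Wed,Mon) (Thu,Fri,Wed,Mon) (Fri,Thu,Wed,Mon) (Fri,Fri,Wed,Mon) (Fri,Fri,Thu,Mon) — 6.
Scope=Wed: (Thu,Wed,Mon,Tue) (Thu,Wed,Tue,Mon) (Thu,Thu,Mon,Tue) (Thu,Thu,Tue,Mon) (Thu,Fri,Mon,Tue) (Thu,Fri,Tue,Mon) (Fri,Wed,Mon,Tue) (Fri,Wed,Tue,Mon) (Fri,Thu,Mon,Tue) (Fri,Thu,Tue,Mon) (Fri,Fri,Mon,Tue) (Fri,Fri,Tue,Mon) (Fri,Fri,Thu,Mon) (Fri,Fri,Thu,Tue) — 14.
Scope=Thu: (Fri,Wed,Mon,Tue) (Fri,Wed,Tue,Mon) (Fri,Thu,Mon,Tue) (Fri,Thu,Mon,Wed) (Fri,Thu,Tue,Mon) (Fri,Thu,Tue,Wed) (Fri,Thu,Wed,Mon) (Fri,Thu,Wed,Tue) (Fri,Fri,Mon,Tue) (Fri,Fri,Mon,Wed) (Fri,Fri,Tue,Mon) (Fri,Fri,Tue,Wed) (Fri,Fri,Wed,Mon) (Fri,Fri,Wed,Tue) — 14.
Summing: 6 + 14 + 14 = 34.

34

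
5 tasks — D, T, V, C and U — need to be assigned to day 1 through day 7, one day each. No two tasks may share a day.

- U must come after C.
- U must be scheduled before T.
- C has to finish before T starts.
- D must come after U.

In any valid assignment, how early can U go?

Precedence pushes U to at least day 2; downstream work caps U at day 6.
U at day 2 is achievable: C=day 1; V=day 5; D=day 4; U=day 2; T=day 3.

day 2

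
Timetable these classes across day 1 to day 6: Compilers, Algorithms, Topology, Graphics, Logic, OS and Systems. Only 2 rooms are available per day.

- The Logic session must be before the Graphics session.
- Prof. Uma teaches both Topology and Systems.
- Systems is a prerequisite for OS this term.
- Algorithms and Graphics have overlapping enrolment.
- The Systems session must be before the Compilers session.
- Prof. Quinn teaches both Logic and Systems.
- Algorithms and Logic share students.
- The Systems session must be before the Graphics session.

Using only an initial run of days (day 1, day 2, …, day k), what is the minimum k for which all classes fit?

4 days

The precedence chain requires at least 2 distinct days.
With at most 2 per day and 7 classes, at least 4 days are needed.
4 works (last occupied day: day 4): for example Algorithms in day 1, OS in day 3, Graphics in day 3, Compilers in day 2, Logic in day 2, Systems in day 1, Topology in day 4.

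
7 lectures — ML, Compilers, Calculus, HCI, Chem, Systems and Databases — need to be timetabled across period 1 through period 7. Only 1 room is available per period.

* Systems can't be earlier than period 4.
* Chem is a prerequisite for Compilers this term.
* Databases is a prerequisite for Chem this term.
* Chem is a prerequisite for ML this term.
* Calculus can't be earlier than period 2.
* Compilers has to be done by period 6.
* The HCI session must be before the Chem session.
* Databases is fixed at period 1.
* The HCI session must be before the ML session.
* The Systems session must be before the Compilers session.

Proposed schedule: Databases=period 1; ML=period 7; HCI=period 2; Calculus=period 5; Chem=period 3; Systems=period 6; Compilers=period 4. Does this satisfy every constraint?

The Systems session must be before the Compilers session — violated.
Calculus can't be earlier than period 2 — holds.
Chem is a prerequisite for Compilers this term — holds.
Compilers has to be done by period 6 — holds.
Chem is a prerequisite for ML this term — holds.
Databases is fixed at period 1 — holds.
Only 1 room is available per period — holds.
The HCI session must be before the ML session — holds.
Systems can't be earlier than period 4 — holds.
The HCI session must be before the Chem session — holds.
Databases is a prerequisite for Chem this term — holds.

No. The Systems session must be before the Compilers session is not satisfied.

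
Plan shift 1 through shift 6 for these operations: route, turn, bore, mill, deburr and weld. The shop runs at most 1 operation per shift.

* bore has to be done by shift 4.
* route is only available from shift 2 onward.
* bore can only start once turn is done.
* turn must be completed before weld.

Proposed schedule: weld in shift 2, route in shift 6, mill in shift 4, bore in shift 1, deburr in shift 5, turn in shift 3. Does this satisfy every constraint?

Invalid. bore can only start once turn is done.

bore has to be done by shift 4 — holds.
The shop runs at most 1 operation per shift — holds.
route is only available from shift 2 onward — holds.
bore can only start once turn is done — violated.
turn must be completed before weld — violated.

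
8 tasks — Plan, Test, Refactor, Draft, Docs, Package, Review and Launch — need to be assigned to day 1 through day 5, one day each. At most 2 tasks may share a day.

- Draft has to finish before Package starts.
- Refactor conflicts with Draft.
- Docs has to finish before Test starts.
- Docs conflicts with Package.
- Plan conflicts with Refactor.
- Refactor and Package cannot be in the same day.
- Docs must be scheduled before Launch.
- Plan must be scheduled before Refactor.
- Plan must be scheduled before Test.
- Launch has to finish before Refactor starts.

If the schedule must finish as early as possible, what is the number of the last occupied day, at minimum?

The precedence chain requires at least 3 distinct days.
With at most 2 per day and 8 tasks, at least 4 days are needed.
4 works (last occupied day: day 4): for example Review -> day 4; Refactor -> day 4; Package -> day 3; Plan -> day 1; Docs -> day 1; Test -> day 2; Launch -> day 3; Draft -> day 2.

4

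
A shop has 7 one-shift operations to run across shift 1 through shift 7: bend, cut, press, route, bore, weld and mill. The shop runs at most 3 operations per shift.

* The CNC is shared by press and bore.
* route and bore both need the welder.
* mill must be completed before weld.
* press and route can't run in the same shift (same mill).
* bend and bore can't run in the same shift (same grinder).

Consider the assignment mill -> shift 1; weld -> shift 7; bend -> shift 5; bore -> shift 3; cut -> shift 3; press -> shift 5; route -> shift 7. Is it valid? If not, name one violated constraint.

Yes

The CNC is shared by press and bore — holds.
The shop runs at most 3 operations per shift — holds.
route and bore both need the welder — holds.
bend and bore can't run in the same shift (same grinder) — holds.
mill must be completed before weld — holds.
press and route can't run in the same shift (same mill) — holds.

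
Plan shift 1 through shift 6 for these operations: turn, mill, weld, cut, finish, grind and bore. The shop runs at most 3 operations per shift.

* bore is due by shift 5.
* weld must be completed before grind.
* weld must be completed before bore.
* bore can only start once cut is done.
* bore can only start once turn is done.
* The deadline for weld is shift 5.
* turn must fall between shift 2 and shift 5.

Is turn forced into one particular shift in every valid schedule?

turn can be shift 2 (e.g. finish=shift 2; mill=shift 1; turn=shift 2; weld=shift 1; bore=shift 3; grind=shift 2; cut=shift 1) or shift 3 (e.g. finish -> shift 2, mill -> shift 1, cut -> shift 1, turn -> shift 3, bore -> shift 4, grind -> shift 2, weld -> shift 1).

No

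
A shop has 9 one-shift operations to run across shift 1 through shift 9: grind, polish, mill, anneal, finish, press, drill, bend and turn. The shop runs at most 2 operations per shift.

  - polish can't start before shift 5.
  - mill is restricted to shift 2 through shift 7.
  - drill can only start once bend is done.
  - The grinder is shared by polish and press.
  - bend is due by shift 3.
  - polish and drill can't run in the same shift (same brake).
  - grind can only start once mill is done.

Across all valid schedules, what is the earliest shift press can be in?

shift 1

press at shift 1 is achievable: mill=shift 2; grind=shift 3; finish=shift 4; drill=shift 2; turn=shift 4; press=shift 1; polish=shift 5; bend=shift 1; anneal=shift 3.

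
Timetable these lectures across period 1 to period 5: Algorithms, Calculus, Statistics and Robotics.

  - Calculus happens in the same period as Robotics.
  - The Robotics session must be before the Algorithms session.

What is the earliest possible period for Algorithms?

Precedence pushes Algorithms to at least period 2.
Algorithms at period 2 is achievable: Algorithms=period 2; Robotics=period 1; Statistics=period 1; Calculus=period 1.

period 2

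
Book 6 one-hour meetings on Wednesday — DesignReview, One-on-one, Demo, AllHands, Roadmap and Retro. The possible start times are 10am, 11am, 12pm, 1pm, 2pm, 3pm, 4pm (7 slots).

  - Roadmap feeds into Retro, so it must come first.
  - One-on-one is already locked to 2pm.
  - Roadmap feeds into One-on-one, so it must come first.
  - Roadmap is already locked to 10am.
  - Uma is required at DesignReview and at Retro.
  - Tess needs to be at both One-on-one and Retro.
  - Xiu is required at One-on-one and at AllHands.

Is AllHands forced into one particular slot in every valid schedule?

No

AllHands can be 10am (e.g. DesignReview -> 10am; Retro -> 11am; Roadmap -> 10am; One-on-one -> 2pm; Demo -> 10am; AllHands -> 10am) or 11am (e.g. DesignReview -> 10am; Roadmap -> 10am; Retro -> 11am; Demo -> 10am; AllHands -> 11am; One-on-one -> 2pm).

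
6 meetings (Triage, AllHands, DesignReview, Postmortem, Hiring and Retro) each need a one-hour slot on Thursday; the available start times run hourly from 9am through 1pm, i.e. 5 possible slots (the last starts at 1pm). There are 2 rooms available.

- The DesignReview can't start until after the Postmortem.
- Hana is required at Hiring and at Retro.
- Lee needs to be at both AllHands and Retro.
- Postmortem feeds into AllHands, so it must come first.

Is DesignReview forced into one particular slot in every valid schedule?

No

DesignReview can be 10am (e.g. Retro in 12pm, DesignReview in 10am, Triage in 9am, AllHands in 10am, Postmortem in 9am, Hiring in 11am) or 11am (e.g. DesignReview=11am, Retro=11am, AllHands=10am, Postmortem=9am, Hiring=10am, Triage=9am).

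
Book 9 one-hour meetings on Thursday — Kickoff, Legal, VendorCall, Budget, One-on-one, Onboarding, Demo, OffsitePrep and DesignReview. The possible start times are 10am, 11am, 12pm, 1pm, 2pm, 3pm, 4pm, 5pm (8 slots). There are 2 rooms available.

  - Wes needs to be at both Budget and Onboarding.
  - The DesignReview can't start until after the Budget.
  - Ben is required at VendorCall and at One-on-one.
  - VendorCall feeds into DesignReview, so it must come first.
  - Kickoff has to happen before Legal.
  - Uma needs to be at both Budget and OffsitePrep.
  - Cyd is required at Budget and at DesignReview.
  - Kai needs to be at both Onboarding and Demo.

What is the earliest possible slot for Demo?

Demo at 10am is achievable: Kickoff -> 10am; DesignReview -> 12pm; Onboarding -> 1pm; Legal -> 12pm; VendorCall -> 11am; Demo -> 10am; OffsitePrep -> 2pm; Budget -> 11am; One-on-one -> 1pm.

10am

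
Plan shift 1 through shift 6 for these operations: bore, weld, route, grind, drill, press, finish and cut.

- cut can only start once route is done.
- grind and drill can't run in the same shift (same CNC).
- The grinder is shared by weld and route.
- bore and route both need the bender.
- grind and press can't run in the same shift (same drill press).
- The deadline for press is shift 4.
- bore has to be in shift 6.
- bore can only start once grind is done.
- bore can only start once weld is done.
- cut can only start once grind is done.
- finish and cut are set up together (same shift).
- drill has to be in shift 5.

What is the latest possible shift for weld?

Downstream work caps weld at shift 5.
weld at shift 5 is achievable: press in shift 1; finish in shift 3; weld in shift 5; route in shift 1; drill in shift 5; bore in shift 6; grind in shift 2; cut in shift 3.

shift 5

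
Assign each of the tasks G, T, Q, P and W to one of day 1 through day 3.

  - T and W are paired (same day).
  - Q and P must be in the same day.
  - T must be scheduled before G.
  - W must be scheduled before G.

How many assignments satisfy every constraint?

Splitting on G: it can be day 2 (3), day 3 (6). Listing each branch's schedules as (T, Q, P, W) by day number:
G=day 2: (1,1,1,1) (1,2,2,1) (1,3,3,1) — 3.
G=day 3: (1,1,1,1) (1,2,2,1) (1,3,3,1) (2,1,1,2) (2,2,2,2) (2,3,3,2) — 6.
Summing: 3 + 6 = 9.

9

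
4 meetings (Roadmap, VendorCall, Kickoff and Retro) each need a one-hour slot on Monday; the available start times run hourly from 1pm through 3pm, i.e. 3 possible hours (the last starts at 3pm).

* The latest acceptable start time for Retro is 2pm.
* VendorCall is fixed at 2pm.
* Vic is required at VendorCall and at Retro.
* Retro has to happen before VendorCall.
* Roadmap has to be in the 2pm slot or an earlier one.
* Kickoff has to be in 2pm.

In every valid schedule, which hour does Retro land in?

Retro's window is 1pm–2pm.
VendorCall is fixed at 2pm, and Retro can't share a hour with VendorCall.
So Retro must be 1pm.

1pm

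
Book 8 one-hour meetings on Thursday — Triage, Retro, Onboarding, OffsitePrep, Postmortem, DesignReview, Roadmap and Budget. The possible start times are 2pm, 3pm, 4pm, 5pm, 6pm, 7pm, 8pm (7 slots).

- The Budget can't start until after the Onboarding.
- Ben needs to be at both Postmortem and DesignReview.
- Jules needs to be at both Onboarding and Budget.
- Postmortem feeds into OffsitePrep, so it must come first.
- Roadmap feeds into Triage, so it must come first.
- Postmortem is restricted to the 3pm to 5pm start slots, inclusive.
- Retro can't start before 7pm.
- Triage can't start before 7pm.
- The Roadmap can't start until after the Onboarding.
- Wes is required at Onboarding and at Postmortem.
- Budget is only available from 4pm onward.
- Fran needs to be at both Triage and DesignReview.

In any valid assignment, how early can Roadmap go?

3pm

Precedence pushes Roadmap to at least 3pm; downstream work caps Roadmap at 7pm.
Roadmap at 3pm is achievable: Onboarding in 2pm, Budget in 4pm, Roadmap in 3pm, Triage in 7pm, Retro in 7pm, Postmortem in 3pm, OffsitePrep in 4pm, DesignReview in 2pm.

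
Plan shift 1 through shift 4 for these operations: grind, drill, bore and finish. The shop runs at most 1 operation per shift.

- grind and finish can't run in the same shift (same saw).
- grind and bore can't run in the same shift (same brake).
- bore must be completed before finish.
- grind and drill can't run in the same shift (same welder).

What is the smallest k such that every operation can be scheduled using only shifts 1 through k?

4 shifts

The precedence chain requires at least 2 distinct shifts.
With at most 1 per shift and 4 operations, at least 4 shifts are needed.
4 works (last occupied shift: shift 4): for example bore in shift 1; finish in shift 2; grind in shift 3; drill in shift 4.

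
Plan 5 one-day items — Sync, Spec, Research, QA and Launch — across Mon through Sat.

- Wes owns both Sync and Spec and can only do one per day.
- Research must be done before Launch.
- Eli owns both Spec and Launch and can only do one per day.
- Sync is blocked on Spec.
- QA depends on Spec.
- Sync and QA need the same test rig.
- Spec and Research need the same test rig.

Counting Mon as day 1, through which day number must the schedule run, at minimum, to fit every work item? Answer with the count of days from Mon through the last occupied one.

3

The precedence chain requires at least 2 distinct days.
Could 2 days be enough, i.e. nothing placed later than Tue? No: QA must come after Spec (at Mon or later) → {Tue}; Spec must come before QA (at Tue or earlier) → {Mon}; Launch must come after Research (at Mon or later) → {Tue}; Research must come before Launch (at Tue or earlier) → {Mon}; Research can't share with Spec (Mon) → nothing is left.
So 2 days is not enough.
3 works (last occupied day: Wed): for example QA in Wed; Launch in Wed; Spec in Mon; Research in Tue; Sync in Tue.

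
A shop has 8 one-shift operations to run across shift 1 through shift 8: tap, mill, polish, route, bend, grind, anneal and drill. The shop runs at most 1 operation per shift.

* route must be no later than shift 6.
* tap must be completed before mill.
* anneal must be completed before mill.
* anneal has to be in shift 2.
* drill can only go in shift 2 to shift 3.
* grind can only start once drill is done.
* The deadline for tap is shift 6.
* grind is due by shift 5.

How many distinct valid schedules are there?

60

Splitting on tap: it can be shift 1 (24), shift 4 (10), shift 5 (10), shift 6 (16). Listing each branch's schedules as (mill, polish, route, bend, grind, anneal, drill) by shift number:
tap=shift 1: (4,7,6,8,5,2,3) (4,8,6,7,5,2,3) (5,7,6,8,4,2,3) (5,8,6,7,4,2,3) (6,7,4,8,5,2,3) (6,7,5,8,4,2,3) (6,8,4,7,5,2,3) (6,8,5,7,4,2,3) (7,4,6,8,5,2,3) (7,5,6,8,4,2,3) (7,6,4,8,5,2,3) (7,6,5,8,4,2,3) (7,8,4,6,5,2,3) (7,8,5,6,4,2,3) (7,8,6,4,5,2,3) (7,8,6,5,4,2,3) (8,4,6,7,5,2,3) (8,5,6,7,4,2,3) (8,6,4,7,5,2,3) (8,6,5,7,4,2,3) (8,7,4,6,5,2,3) (8,7,5,6,4,2,3) (8,7,6,4,5,2,3) (8,7,6,5,4,2,3) — 24.
tap=shift 4: (6,7,1,8,5,2,3) (6,8,1,7,5,2,3) (7,1,6,8,5,2,3) (7,6,1,8,5,2,3) (7,8,1,6,5,2,3) (7,8,6,1,5,2,3) (8,1,6,7,5,2,3) (8,6,1,7,5,2,3) (8,7,1,6,5,2,3) (8,7,6,1,5,2,3) — 10.
tap=shift 5: (6,7,1,8,4,2,3) (6,8,1,7,4,2,3) (7,1,6,8,4,2,3) (7,6,1,8,4,2,3) (7,8,1,6,4,2,3) (7,8,6,1,4,2,3) (8,1,6,7,4,2,3) (8,6,1,7,4,2,3) (8,7,1,6,4,2,3) (8,7,6,1,4,2,3) — 10.
tap=shift 6: (7,1,4,8,5,2,3) (7,1,5,8,4,2,3) (7,4,1,8,5,2,3) (7,5,1,8,4,2,3) (7,8,1,4,5,2,3) (7,8,1,5,4,2,3) (7,8,4,1,5,2,3) (7,8,5,1,4,2,3) (8,1,4,7,5,2,3) (8,1,5,7,4,2,3) (8,4,1,7,5,2,3) (8,5,1,7,4,2,3) (8,7,1,4,5,2,3) (8,7,1,5,4,2,3) (8,7,4,1,5,2,3) (8,7,5,1,4,2,3) — 16.
Summing: 24 + 10 + 10 + 16 = 60.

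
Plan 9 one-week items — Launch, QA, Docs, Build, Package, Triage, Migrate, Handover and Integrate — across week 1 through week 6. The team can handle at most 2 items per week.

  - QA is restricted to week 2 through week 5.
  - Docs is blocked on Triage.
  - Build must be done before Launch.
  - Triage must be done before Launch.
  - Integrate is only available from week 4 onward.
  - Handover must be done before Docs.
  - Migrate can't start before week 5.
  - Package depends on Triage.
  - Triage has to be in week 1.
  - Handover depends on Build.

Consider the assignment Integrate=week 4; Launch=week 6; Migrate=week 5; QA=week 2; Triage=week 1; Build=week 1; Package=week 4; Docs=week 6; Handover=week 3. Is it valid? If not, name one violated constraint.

Docs is blocked on Triage — holds.
Migrate can't start before week 5 — holds.
QA is restricted to week 2 through week 5 — holds.
Build must be done before Launch — holds.
Handover must be done before Docs — holds.
The team can handle at most 2 items per week — holds.
Triage has to be in week 1 — holds.
Triage must be done before Launch — holds.
Handover depends on Build — holds.
Package depends on Triage — holds.
Integrate is only available from week 4 onward — holds.

Yes, all constraints hold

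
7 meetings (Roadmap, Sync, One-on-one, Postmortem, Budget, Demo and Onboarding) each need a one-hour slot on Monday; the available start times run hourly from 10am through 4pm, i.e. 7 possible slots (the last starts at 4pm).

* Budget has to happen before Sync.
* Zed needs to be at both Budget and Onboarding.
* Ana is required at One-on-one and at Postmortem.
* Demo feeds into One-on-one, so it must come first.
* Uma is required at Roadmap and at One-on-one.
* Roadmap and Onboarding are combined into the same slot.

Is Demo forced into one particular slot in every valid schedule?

No

Demo can be 10am (e.g. Sync -> 11am, One-on-one -> 11am, Postmortem -> 10am, Demo -> 10am, Roadmap -> 12pm, Onboarding -> 12pm, Budget -> 10am) or 11am (e.g. Roadmap in 11am; Budget in 10am; Sync in 11am; Postmortem in 10am; Demo in 11am; Onboarding in 11am; One-on-one in 12pm).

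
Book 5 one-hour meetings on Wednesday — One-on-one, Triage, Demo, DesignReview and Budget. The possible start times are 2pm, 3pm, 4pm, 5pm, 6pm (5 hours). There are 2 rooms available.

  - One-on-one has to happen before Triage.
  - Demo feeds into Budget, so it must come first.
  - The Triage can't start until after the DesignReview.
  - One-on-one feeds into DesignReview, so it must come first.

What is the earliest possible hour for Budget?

3pm

Precedence pushes Budget to at least 3pm.
Budget at 3pm is achievable: DesignReview in 3pm, Budget in 3pm, Demo in 2pm, One-on-one in 2pm, Triage in 4pm.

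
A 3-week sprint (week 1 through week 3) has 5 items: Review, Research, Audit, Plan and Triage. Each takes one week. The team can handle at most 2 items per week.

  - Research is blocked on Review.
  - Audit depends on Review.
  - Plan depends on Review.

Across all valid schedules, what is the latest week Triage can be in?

Triage at week 3 is achievable: Audit in week 2; Research in week 2; Plan in week 3; Review in week 1; Triage in week 3.

week 3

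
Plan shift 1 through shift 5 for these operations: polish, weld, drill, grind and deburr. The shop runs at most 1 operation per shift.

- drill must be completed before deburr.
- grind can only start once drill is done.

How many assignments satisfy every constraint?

40

Splitting on polish: it can be shift 1 (8), shift 2 (8), shift 3 (8), shift 4 (8), shift 5 (8). Listing each branch's schedules as (weld, drill, grind, deburr) by shift number:
polish=shift 1: (2,3,4,5) (2,3,5,4) (3,2,4,5) (3,2,5,4) (4,2,3,5) (4,2,5,3) (5,2,3,4) (5,2,4,3) — 8.
polish=shift 2: (1,3,4,5) (1,3,5,4) (3,1,4,5) (3,1,5,4) (4,1,3,5) (4,1,5,3) (5,1,3,4) (5,1,4,3) — 8.
polish=shift 3: (1,2,4,5) (1,2,5,4) (2,1,4,5) (2,1,5,4) (4,1,2,5) (4,1,5,2) (5,1,2,4) (5,1,4,2) — 8.
polish=shift 4: (1,2,3,5) (1,2,5,3) (2,1,3,5) (2,1,5,3) (3,1,2,5) (3,1,5,2) (5,1,2,3) (5,1,3,2) — 8.
polish=shift 5: (1,2,3,4) (1,2,4,3) (2,1,3,4) (2,1,4,3) (3,1,2,4) (3,1,4,2) (4,1,2,3) (4,1,3,2) — 8.
Summing: 8 + 8 + 8 + 8 + 8 = 40.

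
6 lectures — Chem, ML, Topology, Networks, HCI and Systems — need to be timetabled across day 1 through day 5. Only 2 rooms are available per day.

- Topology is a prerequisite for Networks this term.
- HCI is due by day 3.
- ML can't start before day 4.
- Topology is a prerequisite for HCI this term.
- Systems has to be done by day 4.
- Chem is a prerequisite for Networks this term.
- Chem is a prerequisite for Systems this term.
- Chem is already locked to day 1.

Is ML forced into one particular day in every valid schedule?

ML can be day 4 (e.g. Chem in day 1; Networks in day 3; ML in day 4; Topology in day 1; HCI in day 2; Systems in day 2) or day 5 (e.g. HCI -> day 2, Topology -> day 1, Chem -> day 1, Systems -> day 2, ML -> day 5, Networks -> day 3).

No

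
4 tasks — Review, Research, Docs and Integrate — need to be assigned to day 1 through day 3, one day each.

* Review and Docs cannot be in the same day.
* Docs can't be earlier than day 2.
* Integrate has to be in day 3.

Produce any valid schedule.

Docs -> day 2; Integrate -> day 3; Research -> day 1; Review -> day 1

Checking: Review(day 1) != Docs(day 2); Docs=day 2 in [day 2,day 3]; Integrate=day 3 in [day 3,day 3].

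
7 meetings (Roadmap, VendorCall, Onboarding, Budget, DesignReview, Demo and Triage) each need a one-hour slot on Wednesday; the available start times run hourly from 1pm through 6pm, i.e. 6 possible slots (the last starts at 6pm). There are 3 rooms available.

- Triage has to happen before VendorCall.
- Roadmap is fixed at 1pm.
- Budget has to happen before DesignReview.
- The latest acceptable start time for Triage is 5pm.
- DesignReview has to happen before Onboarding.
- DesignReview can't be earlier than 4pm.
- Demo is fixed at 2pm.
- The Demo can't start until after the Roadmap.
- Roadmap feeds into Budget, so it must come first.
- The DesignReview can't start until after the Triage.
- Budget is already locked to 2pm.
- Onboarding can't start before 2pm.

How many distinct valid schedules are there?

Splitting on VendorCall: it can be 2pm (3), 3pm (6), 4pm (9), 5pm (10), 6pm (10). Listing each branch's schedules as (Roadmap, Onboarding, Budget, DesignReview, Demo, Triage):
VendorCall=2pm: (1pm,5pm,2pm,4pm,2pm,1pm) (1pm,6pm,2pm,4pm,2pm,1pm) (1pm,6pm,2pm,5pm,2pm,1pm) — 3.
VendorCall=3pm: (1pm,5pm,2pm,4pm,2pm,1pm) (1pm,5pm,2pm,4pm,2pm,2pm) (1pm,6pm,2pm,4pm,2pm,1pm) (1pm,6pm,2pm,4pm,2pm,2pm) (1pm,6pm,2pm,5pm,2pm,1pm) (1pm,6pm,2pm,5pm,2pm,2pm) — 6.
VendorCall=4pm: (1pm,5pm,2pm,4pm,2pm,1pm) (1pm,5pm,2pm,4pm,2pm,2pm) (1pm,5pm,2pm,4pm,2pm,3pm) (1pm,6pm,2pm,4pm,2pm,1pm) (1pm,6pm,2pm,4pm,2pm,2pm) (1pm,6pm,2pm,4pm,2pm,3pm) (1pm,6pm,2pm,5pm,2pm,1pm) (1pm,6pm,2pm,5pm,2pm,2pm) (1pm,6pm,2pm,5pm,2pm,3pm) — 9.
VendorCall=5pm: (1pm,5pm,2pm,4pm,2pm,1pm) (1pm,5pm,2pm,4pm,2pm,2pm) (1pm,5pm,2pm,4pm,2pm,3pm) (1pm,6pm,2pm,4pm,2pm,1pm) (1pm,6pm,2pm,4pm,2pm,2pm) (1pm,6pm,2pm,4pm,2pm,3pm) (1pm,6pm,2pm,5pm,2pm,1pm) (1pm,6pm,2pm,5pm,2pm,2pm) (1pm,6pm,2pm,5pm,2pm,3pm) (1pm,6pm,2pm,5pm,2pm,4pm) — 10.
VendorCall=6pm: (1pm,5pm,2pm,4pm,2pm,1pm) (1pm,5pm,2pm,4pm,2pm,2pm) (1pm,5pm,2pm,4pm,2pm,3pm) (1pm,6pm,2pm,4pm,2pm,1pm) (1pm,6pm,2pm,4pm,2pm,2pm) (1pm,6pm,2pm,4pm,2pm,3pm) (1pm,6pm,2pm,5pm,2pm,1pm) (1pm,6pm,2pm,5pm,2pm,2pm) (1pm,6pm,2pm,5pm,2pm,3pm) (1pm,6pm,2pm,5pm,2pm,4pm) — 10.
Summing: 3 + 6 + 9 + 10 + 10 = 38.

38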